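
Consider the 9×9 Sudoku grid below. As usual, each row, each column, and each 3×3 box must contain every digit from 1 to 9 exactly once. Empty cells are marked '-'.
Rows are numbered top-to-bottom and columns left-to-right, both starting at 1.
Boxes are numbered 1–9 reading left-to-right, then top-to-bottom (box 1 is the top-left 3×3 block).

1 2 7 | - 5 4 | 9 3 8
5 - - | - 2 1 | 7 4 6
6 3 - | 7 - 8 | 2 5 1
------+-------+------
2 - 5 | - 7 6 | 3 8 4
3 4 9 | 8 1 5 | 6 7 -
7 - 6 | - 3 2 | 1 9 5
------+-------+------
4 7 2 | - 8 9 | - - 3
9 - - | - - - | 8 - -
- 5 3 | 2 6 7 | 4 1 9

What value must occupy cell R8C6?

3

Row 8 already contains {8, 9}.
Column 6 already contains {1, 2, 4, 5, 6, 7, 8, 9}.
Its 3×3 block (box 8) already contains {2, 6, 7, 8, 9}.
The only value from 1–9 not eliminated is 3, so R8C6 = 3.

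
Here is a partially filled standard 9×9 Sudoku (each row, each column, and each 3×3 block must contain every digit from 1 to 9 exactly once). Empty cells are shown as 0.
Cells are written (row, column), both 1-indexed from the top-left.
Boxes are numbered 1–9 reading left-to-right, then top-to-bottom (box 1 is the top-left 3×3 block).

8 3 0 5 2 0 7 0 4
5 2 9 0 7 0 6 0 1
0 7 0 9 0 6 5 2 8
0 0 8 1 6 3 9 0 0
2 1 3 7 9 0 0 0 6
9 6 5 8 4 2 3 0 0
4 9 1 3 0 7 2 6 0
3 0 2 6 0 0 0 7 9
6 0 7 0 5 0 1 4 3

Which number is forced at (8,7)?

Row 8 already contains {2, 3, 6, 7, 9}.
Column 7 already contains {1, 2, 3, 5, 6, 7, 9}.
Its 3×3 block (box 9) already contains {1, 2, 3, 4, 6, 7, 9}.
The only value from 1–9 not eliminated is 8, so (8,7) = 8.

8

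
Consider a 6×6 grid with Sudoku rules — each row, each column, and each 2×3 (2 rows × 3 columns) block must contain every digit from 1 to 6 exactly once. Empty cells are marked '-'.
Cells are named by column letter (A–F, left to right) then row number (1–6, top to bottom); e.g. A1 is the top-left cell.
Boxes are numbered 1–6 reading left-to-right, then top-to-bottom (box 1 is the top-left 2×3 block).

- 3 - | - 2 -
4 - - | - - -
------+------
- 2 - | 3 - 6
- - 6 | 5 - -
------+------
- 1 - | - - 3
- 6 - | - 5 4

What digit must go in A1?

6

Cell A1 itself could take any of {1, 5, 6} by direct elimination.
Consider where 6 can go in box 1.
C1 is out (column C already has a 6).
B2 is out (column B already has a 6).
C2 is out (column C already has a 6).
So the only cell in box 1 that can hold 6 is A1.
Therefore A1 = 6.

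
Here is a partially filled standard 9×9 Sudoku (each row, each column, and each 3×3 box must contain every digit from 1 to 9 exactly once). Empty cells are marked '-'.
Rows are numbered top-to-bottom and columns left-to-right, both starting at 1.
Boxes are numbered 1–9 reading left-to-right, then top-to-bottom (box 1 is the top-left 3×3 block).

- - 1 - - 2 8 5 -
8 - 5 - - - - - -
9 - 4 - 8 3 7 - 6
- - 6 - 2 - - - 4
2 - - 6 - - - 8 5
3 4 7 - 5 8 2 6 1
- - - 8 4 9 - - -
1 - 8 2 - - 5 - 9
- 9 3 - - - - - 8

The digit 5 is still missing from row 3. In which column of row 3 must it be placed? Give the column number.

4

Consider where 5 can go in row 3.
R3C2 is out (box 1 already has a 5).
R3C8 is out (column 8 already has a 5).
So the only cell in row 3 that can hold 5 is R3C4.
That is column 4.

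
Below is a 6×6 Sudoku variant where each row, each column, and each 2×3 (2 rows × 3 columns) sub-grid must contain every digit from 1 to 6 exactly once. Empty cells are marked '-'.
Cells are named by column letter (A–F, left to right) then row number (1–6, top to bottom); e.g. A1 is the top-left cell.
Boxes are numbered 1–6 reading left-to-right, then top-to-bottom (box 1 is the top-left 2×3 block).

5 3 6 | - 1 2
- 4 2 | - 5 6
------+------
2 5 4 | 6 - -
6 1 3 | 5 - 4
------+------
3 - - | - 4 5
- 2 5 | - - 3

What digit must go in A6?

4

Cell A6 itself could take any of {1, 4} by direct elimination.
Consider where 4 can go in row 6.
D6 is out (box 6 already has a 4).
E6 is out (column E already has a 4).
So the only cell in row 6 that can hold 4 is A6.
Therefore A6 = 4.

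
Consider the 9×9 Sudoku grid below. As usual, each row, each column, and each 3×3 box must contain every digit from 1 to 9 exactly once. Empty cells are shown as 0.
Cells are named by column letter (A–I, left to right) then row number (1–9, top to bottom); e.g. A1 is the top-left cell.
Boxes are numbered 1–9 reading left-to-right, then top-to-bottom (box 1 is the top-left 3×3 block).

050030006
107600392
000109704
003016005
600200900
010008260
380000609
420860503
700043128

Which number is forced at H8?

7

Row 8 already contains {2, 3, 4, 5, 6, 8}.
Column H already contains {2, 6, 9}.
Its 3×3 block (box 9) already contains {1, 2, 3, 5, 6, 8, 9}.
The only value from 1–9 not eliminated is 7, so H8 = 7.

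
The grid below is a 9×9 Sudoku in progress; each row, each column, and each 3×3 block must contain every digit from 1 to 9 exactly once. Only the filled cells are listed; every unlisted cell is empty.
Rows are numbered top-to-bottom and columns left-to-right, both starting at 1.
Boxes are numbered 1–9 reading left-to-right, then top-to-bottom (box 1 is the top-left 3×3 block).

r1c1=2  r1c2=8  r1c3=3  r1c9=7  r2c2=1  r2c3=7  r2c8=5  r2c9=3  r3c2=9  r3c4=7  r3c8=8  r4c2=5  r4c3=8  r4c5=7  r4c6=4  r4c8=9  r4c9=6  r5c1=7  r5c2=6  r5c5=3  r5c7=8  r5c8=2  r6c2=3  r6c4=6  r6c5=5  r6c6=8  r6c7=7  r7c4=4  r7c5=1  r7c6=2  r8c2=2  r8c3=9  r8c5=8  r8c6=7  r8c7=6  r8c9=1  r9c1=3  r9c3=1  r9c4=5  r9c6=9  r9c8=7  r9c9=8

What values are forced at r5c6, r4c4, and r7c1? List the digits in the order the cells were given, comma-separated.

For r5c6:
  Row 5 already contains {2, 3, 6, 7, 8}.
  Column 6 already contains {2, 4, 7, 8, 9}.
  Its 3×3 block (box 5) already contains {3, 4, 5, 6, 7, 8}.
  The only value from 1–9 not eliminated is 1, so r5c6 = 1.
For r4c4:
  Consider where 2 can go in row 4.
  r4c1 is out (column 1 already has a 2).
  r4c7 is out (box 6 already has a 2).
  So the only cell in row 4 that can hold 2 is r4c4.
  So r4c4 = 2.
For r7c1:
  Consider where 8 can go in box 7.
  r7c2 is out (column 2 already has a 8).
  r7c3 is out (column 3 already has a 8).
  r8c1 is out (row 8 already has a 8).
  r9c2 is out (row 9 already has a 8).
  So the only cell in box 7 that can hold 8 is r7c1.
  So r7c1 = 8.

1,2,8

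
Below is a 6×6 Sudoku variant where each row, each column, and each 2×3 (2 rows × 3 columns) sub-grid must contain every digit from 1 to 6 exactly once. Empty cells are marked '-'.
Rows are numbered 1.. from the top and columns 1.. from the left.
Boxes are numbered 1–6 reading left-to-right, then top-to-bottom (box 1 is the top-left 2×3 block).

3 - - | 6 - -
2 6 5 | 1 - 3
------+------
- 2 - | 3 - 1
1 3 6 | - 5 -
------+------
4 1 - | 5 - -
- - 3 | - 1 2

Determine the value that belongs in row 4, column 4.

2

Cell row 4, column 4 itself could take any of {2, 4} by direct elimination.
Consider where 2 can go in row 4.
row 4, column 6 is out (column 6 already has a 2).
So the only cell in row 4 that can hold 2 is row 4, column 4.
Therefore row 4, column 4 = 2.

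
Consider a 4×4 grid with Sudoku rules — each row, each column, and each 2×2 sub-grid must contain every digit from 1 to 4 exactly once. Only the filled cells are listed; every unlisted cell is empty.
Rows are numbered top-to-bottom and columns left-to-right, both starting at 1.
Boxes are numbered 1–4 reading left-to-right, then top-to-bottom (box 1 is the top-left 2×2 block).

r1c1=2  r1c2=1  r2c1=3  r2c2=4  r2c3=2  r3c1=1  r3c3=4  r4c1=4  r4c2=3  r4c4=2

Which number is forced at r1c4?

4

Cell r1c4 itself could take any of {3, 4} by direct elimination.
Consider where 4 can go in box 2.
r1c3 is out (column 3 already has a 4).
r2c4 is out (row 2 already has a 4).
So the only cell in box 2 that can hold 4 is r1c4.
Therefore r1c4 = 4.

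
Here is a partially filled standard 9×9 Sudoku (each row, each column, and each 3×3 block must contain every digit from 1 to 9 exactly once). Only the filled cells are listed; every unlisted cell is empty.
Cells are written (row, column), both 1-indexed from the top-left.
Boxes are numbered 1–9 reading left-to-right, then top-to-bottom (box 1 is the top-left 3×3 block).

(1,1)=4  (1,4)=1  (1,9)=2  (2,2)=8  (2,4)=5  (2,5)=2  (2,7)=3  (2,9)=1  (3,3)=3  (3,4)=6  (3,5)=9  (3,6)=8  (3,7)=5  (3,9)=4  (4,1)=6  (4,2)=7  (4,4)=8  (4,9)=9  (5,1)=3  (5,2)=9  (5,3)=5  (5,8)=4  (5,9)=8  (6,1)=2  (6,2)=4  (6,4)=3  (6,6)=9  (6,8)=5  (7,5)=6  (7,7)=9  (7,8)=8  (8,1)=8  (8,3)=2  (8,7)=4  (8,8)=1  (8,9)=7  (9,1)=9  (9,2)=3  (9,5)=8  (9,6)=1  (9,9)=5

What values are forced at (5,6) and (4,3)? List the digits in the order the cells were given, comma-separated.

6,1

For (5,6):
  Consider where 6 can go in column 6.
  (1,6) is out (box 2 already has a 6).
  (2,6) is out (box 2 already has a 6).
  (4,6) is out (row 4 already has a 6).
  (7,6) is out (row 7 already has a 6).
  (8,6) is out (box 8 already has a 6).
  So the only cell in column 6 that can hold 6 is (5,6).
  So (5,6) = 6.
For (4,3):
  Row 4 already contains {6, 7, 8, 9}.
  Column 3 already contains {2, 3, 5}.
  Its 3×3 block (box 4) already contains {2, 3, 4, 5, 6, 7, 9}.
  The only value from 1–9 not eliminated is 1, so (4,3) = 1.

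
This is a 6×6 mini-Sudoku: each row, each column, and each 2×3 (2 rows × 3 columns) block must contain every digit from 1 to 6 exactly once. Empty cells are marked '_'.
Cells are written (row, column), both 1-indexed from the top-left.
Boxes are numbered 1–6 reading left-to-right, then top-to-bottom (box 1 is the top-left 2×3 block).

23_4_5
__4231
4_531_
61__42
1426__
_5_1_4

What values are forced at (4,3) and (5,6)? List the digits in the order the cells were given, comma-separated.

3,3

For (4,3):
  Row 4 already contains {1, 2, 4, 6}.
  Column 3 already contains {2, 4, 5}.
  Its 2×3 block (box 3) already contains {1, 4, 5, 6}.
  The only value from 1–6 not eliminated is 3, so (4,3) = 3.
For (5,6):
  Row 5 already contains {1, 2, 4, 6}.
  Column 6 already contains {1, 2, 4, 5}.
  Its 2×3 block (box 6) already contains {1, 4, 6}.
  The only value from 1–6 not eliminated is 3, so (5,6) = 3.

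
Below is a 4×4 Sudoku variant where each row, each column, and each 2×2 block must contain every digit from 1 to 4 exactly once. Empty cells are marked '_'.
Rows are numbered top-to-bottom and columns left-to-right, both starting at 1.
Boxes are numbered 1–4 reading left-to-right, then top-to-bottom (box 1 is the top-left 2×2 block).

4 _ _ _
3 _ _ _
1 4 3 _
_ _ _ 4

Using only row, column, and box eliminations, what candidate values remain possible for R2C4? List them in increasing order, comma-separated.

1,2

Row 2 already contains {3}.
Column 4 already contains {4}.
Its 2×2 block (box 2) already contains {}.
Removing those from 1–4 leaves {1, 2} as the candidates for R2C4.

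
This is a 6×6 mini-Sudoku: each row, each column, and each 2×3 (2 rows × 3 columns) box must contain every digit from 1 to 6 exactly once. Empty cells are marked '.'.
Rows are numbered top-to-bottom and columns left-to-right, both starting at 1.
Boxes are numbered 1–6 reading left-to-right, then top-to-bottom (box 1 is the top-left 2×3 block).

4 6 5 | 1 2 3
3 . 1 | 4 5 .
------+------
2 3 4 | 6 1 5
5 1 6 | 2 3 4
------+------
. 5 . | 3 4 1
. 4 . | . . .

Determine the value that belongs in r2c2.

2

Row 2 already contains {1, 3, 4, 5}.
Column 2 already contains {1, 3, 4, 5, 6}.
Its 2×3 block (box 1) already contains {1, 3, 4, 5, 6}.
The only value from 1–6 not eliminated is 2, so r2c2 = 2.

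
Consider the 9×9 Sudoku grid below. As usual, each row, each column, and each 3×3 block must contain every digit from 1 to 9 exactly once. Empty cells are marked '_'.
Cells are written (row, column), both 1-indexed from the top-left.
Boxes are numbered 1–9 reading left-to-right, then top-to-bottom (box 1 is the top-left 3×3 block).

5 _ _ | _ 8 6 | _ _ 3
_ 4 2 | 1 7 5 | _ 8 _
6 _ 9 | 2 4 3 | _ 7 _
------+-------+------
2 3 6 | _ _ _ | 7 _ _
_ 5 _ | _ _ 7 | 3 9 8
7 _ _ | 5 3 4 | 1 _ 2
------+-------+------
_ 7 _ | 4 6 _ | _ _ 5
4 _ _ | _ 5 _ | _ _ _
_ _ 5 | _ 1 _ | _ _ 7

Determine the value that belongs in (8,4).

7

Cell (8,4) itself could take any of {3, 7, 8, 9} by direct elimination.
Consider where 7 can go in column 4.
(1,4) is out (box 2 already has a 7).
(4,4) is out (row 4 already has a 7).
(5,4) is out (row 5 already has a 7).
(9,4) is out (row 9 already has a 7).
So the only cell in column 4 that can hold 7 is (8,4).
Therefore (8,4) = 7.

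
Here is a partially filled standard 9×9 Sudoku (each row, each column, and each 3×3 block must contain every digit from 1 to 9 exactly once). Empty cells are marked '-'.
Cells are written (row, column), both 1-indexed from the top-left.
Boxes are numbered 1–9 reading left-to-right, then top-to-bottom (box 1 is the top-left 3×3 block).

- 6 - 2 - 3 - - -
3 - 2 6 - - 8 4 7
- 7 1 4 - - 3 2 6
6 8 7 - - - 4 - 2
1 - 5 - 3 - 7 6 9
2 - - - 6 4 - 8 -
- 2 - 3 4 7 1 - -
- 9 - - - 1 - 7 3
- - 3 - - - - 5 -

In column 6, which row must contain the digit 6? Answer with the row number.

9

Consider where 6 can go in column 6.
(2,6) is out (row 2 already has a 6).
(3,6) is out (row 3 already has a 6).
(4,6) is out (row 4 already has a 6).
(5,6) is out (row 5 already has a 6).
So the only cell in column 6 that can hold 6 is (9,6).
That is row 9.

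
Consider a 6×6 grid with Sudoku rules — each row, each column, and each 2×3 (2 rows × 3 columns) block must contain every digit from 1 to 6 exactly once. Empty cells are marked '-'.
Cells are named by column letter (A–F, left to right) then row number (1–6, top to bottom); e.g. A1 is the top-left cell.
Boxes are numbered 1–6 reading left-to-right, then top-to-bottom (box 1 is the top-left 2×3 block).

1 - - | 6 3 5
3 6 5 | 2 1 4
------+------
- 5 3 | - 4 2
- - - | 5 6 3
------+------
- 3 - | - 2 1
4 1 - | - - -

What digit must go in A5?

Cell A5 itself could take any of {5, 6} by direct elimination.
Consider where 5 can go in row 5.
C5 is out (column C already has a 5).
D5 is out (column D already has a 5).
So the only cell in row 5 that can hold 5 is A5.
Therefore A5 = 5.

5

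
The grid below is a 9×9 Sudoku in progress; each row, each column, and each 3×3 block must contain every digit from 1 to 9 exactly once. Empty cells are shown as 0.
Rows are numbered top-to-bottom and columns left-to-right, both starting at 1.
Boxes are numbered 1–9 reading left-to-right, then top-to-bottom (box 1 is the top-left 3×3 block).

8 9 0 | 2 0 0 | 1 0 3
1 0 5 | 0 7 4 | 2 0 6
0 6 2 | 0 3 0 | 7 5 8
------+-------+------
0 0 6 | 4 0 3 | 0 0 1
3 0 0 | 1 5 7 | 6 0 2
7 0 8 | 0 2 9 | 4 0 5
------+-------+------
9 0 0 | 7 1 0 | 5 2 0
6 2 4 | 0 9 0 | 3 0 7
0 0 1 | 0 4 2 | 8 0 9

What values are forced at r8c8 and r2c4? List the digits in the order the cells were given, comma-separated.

For r8c8:
  Row 8 already contains {2, 3, 4, 6, 7, 9}.
  Column 8 already contains {2, 5}.
  Its 3×3 block (box 9) already contains {2, 3, 5, 7, 8, 9}.
  The only value from 1–9 not eliminated is 1, so r8c8 = 1.
For r2c4:
  Consider where 8 can go in row 2.
  r2c2 is out (box 1 already has a 8).
  r2c8 is out (box 3 already has a 8).
  So the only cell in row 2 that can hold 8 is r2c4.
  So r2c4 = 8.

1,8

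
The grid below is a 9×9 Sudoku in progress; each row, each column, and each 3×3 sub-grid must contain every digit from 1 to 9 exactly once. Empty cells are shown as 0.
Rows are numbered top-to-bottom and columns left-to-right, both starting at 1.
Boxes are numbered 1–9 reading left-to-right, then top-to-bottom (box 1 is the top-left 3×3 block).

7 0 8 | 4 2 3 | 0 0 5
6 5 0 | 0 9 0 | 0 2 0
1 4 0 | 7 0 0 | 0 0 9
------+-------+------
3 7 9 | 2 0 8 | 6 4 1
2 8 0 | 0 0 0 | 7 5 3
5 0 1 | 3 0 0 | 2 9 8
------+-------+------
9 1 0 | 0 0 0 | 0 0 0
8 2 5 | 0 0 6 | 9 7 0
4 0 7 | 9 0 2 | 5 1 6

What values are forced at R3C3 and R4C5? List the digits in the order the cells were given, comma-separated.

2,5

For R3C3:
  Consider where 2 can go in column 3.
  R2C3 is out (row 2 already has a 2).
  R5C3 is out (row 5 already has a 2).
  R7C3 is out (box 7 already has a 2).
  So the only cell in column 3 that can hold 2 is R3C3.
  So R3C3 = 2.
For R4C5:
  Row 4 already contains {1, 2, 3, 4, 6, 7, 8, 9}.
  Column 5 already contains {2, 9}.
  Its 3×3 block (box 5) already contains {2, 3, 8}.
  The only value from 1–9 not eliminated is 5, so R4C5 = 5.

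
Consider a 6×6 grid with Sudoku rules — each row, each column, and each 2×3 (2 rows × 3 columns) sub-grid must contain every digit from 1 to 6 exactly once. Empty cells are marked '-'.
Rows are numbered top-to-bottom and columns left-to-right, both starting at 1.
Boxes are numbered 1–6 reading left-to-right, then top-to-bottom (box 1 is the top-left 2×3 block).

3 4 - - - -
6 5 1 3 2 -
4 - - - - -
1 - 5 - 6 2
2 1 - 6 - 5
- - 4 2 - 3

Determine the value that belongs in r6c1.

Row 6 already contains {2, 3, 4}.
Column 1 already contains {1, 2, 3, 4, 6}.
Its 2×3 block (box 5) already contains {1, 2, 4}.
The only value from 1–6 not eliminated is 5, so r6c1 = 5.

5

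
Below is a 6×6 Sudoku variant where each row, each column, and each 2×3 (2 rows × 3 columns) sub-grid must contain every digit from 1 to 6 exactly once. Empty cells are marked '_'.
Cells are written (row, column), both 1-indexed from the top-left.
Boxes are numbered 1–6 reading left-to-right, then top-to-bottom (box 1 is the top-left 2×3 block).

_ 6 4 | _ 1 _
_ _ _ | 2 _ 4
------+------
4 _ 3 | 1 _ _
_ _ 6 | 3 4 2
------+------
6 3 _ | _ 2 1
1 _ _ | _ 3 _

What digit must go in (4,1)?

Row 4 already contains {2, 3, 4, 6}.
Column 1 already contains {1, 4, 6}.
Its 2×3 block (box 3) already contains {3, 4, 6}.
The only value from 1–6 not eliminated is 5, so (4,1) = 5.

5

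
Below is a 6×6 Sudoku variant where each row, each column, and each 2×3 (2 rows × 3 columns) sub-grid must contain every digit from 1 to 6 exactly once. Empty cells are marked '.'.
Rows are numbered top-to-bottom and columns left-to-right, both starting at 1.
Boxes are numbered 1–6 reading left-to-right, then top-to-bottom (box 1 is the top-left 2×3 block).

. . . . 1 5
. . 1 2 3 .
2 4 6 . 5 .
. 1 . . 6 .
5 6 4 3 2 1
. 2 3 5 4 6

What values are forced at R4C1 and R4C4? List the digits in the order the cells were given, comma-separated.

3,4

For R4C1:
  Row 4 already contains {1, 6}.
  Column 1 already contains {2, 5}.
  Its 2×3 block (box 3) already contains {1, 2, 4, 6}.
  The only value from 1–6 not eliminated is 3, so R4C1 = 3.
For R4C4:
  Row 4 already contains {1, 6}.
  Column 4 already contains {2, 3, 5}.
  Its 2×3 block (box 4) already contains {5, 6}.
  The only value from 1–6 not eliminated is 4, so R4C4 = 4.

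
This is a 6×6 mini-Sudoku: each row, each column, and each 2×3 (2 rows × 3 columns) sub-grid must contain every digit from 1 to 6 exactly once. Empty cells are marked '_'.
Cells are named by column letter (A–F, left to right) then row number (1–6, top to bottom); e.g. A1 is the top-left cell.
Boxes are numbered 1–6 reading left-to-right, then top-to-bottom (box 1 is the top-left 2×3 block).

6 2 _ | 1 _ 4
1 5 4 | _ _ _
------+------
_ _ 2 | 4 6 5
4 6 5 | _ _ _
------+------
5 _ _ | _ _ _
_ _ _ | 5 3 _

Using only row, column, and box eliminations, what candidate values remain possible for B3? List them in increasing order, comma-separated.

1,3

Row 3 already contains {2, 4, 5, 6}.
Column B already contains {2, 5, 6}.
Its 2×3 block (box 3) already contains {2, 4, 5, 6}.
Removing those from 1–6 leaves {1, 3} as the candidates for B3.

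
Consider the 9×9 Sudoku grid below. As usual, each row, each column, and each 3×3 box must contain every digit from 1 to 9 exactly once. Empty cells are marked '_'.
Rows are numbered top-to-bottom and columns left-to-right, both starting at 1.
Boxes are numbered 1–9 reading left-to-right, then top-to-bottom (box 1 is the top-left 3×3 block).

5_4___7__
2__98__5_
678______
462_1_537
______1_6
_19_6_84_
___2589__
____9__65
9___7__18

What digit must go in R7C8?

7

Row 7 already contains {2, 5, 8, 9}.
Column 8 already contains {1, 3, 4, 5, 6}.
Its 3×3 block (box 9) already contains {1, 5, 6, 8, 9}.
The only value from 1–9 not eliminated is 7, so R7C8 = 7.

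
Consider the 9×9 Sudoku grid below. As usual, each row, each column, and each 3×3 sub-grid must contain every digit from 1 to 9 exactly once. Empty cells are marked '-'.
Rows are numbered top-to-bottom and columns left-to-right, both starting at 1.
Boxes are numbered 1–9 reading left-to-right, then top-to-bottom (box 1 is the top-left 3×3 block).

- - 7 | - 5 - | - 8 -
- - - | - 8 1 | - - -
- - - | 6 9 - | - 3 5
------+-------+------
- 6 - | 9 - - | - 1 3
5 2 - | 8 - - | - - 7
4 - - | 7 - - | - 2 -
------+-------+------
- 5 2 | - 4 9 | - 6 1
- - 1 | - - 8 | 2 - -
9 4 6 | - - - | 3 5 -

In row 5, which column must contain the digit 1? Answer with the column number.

5

Consider where 1 can go in row 5.
r5c3 is out (column 3 already has a 1).
r5c6 is out (column 6 already has a 1).
r5c7 is out (box 6 already has a 1).
r5c8 is out (column 8 already has a 1).
So the only cell in row 5 that can hold 1 is r5c5.
That is column 5.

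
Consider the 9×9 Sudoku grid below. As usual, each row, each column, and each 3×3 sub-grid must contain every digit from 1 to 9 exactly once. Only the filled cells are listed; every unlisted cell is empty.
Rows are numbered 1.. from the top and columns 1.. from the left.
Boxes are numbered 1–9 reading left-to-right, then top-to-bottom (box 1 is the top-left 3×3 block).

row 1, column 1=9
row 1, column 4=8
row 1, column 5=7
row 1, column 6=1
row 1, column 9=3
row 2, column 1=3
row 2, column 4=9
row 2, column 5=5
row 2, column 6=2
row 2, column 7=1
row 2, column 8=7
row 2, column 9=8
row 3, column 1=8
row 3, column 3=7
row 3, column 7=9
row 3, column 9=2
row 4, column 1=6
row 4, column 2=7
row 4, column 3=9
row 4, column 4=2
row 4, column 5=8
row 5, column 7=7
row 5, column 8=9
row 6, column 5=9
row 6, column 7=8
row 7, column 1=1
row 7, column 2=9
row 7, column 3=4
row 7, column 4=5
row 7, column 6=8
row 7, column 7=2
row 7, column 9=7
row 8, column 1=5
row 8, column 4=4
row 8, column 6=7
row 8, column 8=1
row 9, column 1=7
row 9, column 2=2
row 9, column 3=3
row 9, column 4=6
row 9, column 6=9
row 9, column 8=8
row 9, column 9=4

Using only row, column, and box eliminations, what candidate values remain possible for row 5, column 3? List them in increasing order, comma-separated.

1,2,5,8

Row 5 already contains {7, 9}.
Column 3 already contains {3, 4, 7, 9}.
Its 3×3 block (box 4) already contains {6, 7, 9}.
Removing those from 1–9 leaves {1, 2, 5, 8} as the candidates for row 5, column 3.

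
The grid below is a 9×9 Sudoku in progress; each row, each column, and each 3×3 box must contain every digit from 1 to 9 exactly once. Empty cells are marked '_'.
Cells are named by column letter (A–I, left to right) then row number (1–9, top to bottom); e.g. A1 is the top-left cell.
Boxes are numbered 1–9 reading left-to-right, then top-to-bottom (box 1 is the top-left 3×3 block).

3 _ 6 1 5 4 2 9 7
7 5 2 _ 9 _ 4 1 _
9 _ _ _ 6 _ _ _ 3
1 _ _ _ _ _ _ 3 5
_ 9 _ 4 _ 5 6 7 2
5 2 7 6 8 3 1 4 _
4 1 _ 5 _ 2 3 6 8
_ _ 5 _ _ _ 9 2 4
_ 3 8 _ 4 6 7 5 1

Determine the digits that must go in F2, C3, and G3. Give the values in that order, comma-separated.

For F2:
  Row 2 already contains {1, 2, 4, 5, 7, 9}.
  Column F already contains {2, 3, 4, 5, 6}.
  Its 3×3 block (box 2) already contains {1, 4, 5, 6, 9}.
  The only value from 1–9 not eliminated is 8, so F2 = 8.
For C3:
  Consider where 1 can go in column C.
  C4 is out (row 4 already has a 1).
  C5 is out (box 4 already has a 1).
  C7 is out (row 7 already has a 1).
  So the only cell in column C that can hold 1 is C3.
  So C3 = 1.
For G3:
  Consider where 5 can go in box 3.
  I2 is out (row 2 already has a 5).
  H3 is out (column H already has a 5).
  So the only cell in box 3 that can hold 5 is G3.
  So G3 = 5.

8,1,5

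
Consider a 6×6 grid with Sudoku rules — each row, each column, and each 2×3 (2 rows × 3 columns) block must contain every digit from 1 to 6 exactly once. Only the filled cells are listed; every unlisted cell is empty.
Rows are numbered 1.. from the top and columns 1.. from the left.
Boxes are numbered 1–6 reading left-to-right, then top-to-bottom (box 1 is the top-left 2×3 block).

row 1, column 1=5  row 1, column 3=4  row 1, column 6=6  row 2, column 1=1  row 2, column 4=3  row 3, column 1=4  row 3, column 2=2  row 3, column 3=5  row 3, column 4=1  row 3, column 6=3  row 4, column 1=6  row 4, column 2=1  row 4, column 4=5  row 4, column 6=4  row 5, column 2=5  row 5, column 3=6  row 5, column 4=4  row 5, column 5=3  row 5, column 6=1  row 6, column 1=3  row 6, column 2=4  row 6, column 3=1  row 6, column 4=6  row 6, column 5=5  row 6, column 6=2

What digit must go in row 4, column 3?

Row 4 already contains {1, 4, 5, 6}.
Column 3 already contains {1, 4, 5, 6}.
Its 2×3 block (box 3) already contains {1, 2, 4, 5, 6}.
The only value from 1–6 not eliminated is 3, so row 4, column 3 = 3.

3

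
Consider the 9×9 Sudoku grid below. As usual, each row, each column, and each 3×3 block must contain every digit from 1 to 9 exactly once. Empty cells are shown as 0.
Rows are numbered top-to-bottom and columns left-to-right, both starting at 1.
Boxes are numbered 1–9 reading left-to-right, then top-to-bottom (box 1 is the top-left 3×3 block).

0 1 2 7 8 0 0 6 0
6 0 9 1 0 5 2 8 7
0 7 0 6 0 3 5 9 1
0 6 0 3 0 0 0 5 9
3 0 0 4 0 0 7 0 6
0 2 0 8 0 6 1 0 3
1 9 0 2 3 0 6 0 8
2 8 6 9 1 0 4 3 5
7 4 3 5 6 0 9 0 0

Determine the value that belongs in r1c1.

5

Cell r1c1 itself could take any of {4, 5} by direct elimination.
Consider where 5 can go in row 1.
r1c6 is out (column 6 already has a 5).
r1c7 is out (column 7 already has a 5).
r1c9 is out (column 9 already has a 5).
So the only cell in row 1 that can hold 5 is r1c1.
Therefore r1c1 = 5.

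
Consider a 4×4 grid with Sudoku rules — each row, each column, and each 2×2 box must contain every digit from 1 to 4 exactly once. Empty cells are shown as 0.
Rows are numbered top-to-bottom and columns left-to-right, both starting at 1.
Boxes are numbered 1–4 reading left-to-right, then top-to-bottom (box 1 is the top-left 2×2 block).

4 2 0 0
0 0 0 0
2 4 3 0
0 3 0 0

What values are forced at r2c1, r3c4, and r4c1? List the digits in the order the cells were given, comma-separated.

3,1,1

For r2c1:
  Consider where 3 can go in column 1.
  r4c1 is out (row 4 already has a 3).
  So the only cell in column 1 that can hold 3 is r2c1.
  So r2c1 = 3.
For r3c4:
  Row 3 already contains {2, 3, 4}.
  Column 4 already contains {}.
  Its 2×2 block (box 4) already contains {3}.
  The only value from 1–4 not eliminated is 1, so r3c4 = 1.
For r4c1:
  Row 4 already contains {3}.
  Column 1 already contains {2, 4}.
  Its 2×2 block (box 3) already contains {2, 3, 4}.
  The only value from 1–4 not eliminated is 1, so r4c1 = 1.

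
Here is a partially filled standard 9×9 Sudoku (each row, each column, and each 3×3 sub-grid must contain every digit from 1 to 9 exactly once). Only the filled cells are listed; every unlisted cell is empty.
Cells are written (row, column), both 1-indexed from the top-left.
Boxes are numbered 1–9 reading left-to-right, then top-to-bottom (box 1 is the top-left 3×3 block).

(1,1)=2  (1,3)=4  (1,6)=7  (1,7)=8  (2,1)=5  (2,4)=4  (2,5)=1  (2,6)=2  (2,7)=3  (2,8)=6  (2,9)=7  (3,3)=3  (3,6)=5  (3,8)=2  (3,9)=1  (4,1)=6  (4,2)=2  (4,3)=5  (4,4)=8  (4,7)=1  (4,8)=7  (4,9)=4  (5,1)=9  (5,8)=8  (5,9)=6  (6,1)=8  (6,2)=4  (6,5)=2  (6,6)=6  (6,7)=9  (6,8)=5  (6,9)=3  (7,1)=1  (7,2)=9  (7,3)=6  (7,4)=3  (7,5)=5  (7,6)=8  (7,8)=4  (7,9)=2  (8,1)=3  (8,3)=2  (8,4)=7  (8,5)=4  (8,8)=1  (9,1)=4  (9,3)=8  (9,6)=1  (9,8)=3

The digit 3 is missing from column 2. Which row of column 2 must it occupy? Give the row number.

5

Consider where 3 can go in column 2.
(1,2) is out (box 1 already has a 3).
(2,2) is out (row 2 already has a 3).
(3,2) is out (row 3 already has a 3).
(8,2) is out (row 8 already has a 3).
(9,2) is out (row 9 already has a 3).
So the only cell in column 2 that can hold 3 is (5,2).
That is row 5.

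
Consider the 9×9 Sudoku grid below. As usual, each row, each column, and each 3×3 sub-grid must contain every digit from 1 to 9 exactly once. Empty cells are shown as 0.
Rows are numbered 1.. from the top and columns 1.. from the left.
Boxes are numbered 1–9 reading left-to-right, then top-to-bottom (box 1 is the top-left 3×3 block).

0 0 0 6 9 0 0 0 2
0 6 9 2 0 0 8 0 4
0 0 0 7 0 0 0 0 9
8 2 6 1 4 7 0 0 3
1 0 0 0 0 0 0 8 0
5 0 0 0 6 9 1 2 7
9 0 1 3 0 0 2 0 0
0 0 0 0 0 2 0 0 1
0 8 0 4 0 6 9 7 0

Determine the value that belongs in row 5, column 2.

9

Cell row 5, column 2 itself could take any of {3, 4, 7, 9} by direct elimination.
Consider where 9 can go in row 5.
row 5, column 3 is out (column 3 already has a 9). row 5, column 4 is out (box 5 already has a 9). row 5, column 5 is out (column 5 already has a 9). row 5, column 6 is out (column 6 already has a 9). The remaining empty cells in row 5 are similarly blocked.
So the only cell in row 5 that can hold 9 is row 5, column 2.
Therefore row 5, column 2 = 9.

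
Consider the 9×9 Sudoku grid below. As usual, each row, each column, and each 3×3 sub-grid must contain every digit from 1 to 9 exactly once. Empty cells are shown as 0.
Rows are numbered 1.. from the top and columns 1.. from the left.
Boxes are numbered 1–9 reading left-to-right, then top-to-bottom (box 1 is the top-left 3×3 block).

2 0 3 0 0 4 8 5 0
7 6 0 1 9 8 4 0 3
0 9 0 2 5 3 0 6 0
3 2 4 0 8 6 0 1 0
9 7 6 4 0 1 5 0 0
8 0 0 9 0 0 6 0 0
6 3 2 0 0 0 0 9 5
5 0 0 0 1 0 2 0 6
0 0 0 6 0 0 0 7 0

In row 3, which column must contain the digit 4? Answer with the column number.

Consider where 4 can go in row 3.
row 3, column 3 is out (column 3 already has a 4).
row 3, column 7 is out (column 7 already has a 4).
row 3, column 9 is out (box 3 already has a 4).
So the only cell in row 3 that can hold 4 is row 3, column 1.
That is column 1.

1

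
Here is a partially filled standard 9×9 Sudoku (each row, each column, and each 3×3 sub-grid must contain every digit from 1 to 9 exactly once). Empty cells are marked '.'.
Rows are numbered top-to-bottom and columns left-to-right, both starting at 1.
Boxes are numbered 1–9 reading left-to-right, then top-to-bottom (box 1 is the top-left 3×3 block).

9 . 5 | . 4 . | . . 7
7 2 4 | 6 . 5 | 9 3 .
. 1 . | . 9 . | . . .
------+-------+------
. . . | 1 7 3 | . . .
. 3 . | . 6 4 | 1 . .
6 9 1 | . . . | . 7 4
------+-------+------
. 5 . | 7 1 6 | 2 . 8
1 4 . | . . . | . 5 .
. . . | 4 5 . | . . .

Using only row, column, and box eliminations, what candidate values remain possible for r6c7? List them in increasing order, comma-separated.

Row 6 already contains {1, 4, 6, 7, 9}.
Column 7 already contains {1, 2, 9}.
Its 3×3 block (box 6) already contains {1, 4, 7}.
Removing those from 1–9 leaves {3, 5, 8} as the candidates for r6c7.

3,5,8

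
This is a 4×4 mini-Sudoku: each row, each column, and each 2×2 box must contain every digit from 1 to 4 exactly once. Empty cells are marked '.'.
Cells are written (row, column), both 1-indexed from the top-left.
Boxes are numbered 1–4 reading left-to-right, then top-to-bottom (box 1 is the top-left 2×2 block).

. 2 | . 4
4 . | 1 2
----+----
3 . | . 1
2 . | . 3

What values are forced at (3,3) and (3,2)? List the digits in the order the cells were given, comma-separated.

2,4

For (3,3):
  Consider where 2 can go in row 3.
  (3,2) is out (column 2 already has a 2).
  So the only cell in row 3 that can hold 2 is (3,3).
  So (3,3) = 2.
For (3,2):
  Row 3 already contains {1, 3}.
  Column 2 already contains {2}.
  Its 2×2 block (box 3) already contains {2, 3}.
  The only value from 1–4 not eliminated is 4, so (3,2) = 4.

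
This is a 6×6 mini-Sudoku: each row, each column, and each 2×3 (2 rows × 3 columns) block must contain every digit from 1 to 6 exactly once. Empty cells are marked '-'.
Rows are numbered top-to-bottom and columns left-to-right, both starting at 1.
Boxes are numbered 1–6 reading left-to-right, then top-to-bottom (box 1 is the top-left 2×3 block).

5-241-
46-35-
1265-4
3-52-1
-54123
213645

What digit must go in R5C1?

6

Row 5 already contains {1, 2, 3, 4, 5}.
Column 1 already contains {1, 2, 3, 4, 5}.
Its 2×3 block (box 5) already contains {1, 2, 3, 4, 5}.
The only value from 1–6 not eliminated is 6, so R5C1 = 6.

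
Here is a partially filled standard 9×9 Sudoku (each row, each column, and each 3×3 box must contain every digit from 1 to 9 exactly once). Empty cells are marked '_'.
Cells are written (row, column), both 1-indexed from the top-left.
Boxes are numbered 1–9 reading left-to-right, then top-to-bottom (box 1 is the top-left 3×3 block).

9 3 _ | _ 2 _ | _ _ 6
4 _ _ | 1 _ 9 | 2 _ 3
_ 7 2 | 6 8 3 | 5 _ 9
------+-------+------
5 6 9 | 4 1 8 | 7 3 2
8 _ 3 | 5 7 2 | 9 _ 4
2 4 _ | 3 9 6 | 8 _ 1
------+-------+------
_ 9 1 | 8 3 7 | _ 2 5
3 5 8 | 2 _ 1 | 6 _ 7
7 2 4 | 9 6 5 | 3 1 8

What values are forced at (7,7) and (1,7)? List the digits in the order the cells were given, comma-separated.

For (7,7):
  Row 7 already contains {1, 2, 3, 5, 7, 8, 9}.
  Column 7 already contains {2, 3, 5, 6, 7, 8, 9}.
  Its 3×3 block (box 9) already contains {1, 2, 3, 5, 6, 7, 8}.
  The only value from 1–9 not eliminated is 4, so (7,7) = 4.
For (1,7):
  Consider where 1 can go in box 3.
  (1,8) is out (column 8 already has a 1).
  (2,8) is out (row 2 already has a 1).
  (3,8) is out (column 8 already has a 1).
  So the only cell in box 3 that can hold 1 is (1,7).
  So (1,7) = 1.

4,1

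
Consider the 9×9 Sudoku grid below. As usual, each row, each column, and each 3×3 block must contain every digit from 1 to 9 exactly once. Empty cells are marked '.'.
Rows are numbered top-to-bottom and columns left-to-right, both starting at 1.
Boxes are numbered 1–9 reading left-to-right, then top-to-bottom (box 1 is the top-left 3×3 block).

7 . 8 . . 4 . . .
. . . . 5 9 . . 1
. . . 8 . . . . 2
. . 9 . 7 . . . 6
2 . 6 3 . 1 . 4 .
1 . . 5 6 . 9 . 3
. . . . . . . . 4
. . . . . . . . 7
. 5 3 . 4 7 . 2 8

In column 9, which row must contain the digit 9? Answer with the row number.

1

Consider where 9 can go in column 9.
r5c9 is out (box 6 already has a 9).
So the only cell in column 9 that can hold 9 is r1c9.
That is row 1.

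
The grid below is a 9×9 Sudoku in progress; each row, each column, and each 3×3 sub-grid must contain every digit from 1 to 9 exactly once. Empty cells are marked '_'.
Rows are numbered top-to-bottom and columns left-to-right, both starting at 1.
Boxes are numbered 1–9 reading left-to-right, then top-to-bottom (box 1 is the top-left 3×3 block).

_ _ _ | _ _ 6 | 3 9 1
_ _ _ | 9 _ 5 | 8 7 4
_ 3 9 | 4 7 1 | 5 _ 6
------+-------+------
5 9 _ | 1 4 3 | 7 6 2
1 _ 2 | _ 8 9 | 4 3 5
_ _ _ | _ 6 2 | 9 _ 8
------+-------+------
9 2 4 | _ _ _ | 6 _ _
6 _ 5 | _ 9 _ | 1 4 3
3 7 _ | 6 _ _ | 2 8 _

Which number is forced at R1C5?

Row 1 already contains {1, 3, 6, 9}.
Column 5 already contains {4, 6, 7, 8, 9}.
Its 3×3 block (box 2) already contains {1, 4, 5, 6, 7, 9}.
The only value from 1–9 not eliminated is 2, so R1C5 = 2.

2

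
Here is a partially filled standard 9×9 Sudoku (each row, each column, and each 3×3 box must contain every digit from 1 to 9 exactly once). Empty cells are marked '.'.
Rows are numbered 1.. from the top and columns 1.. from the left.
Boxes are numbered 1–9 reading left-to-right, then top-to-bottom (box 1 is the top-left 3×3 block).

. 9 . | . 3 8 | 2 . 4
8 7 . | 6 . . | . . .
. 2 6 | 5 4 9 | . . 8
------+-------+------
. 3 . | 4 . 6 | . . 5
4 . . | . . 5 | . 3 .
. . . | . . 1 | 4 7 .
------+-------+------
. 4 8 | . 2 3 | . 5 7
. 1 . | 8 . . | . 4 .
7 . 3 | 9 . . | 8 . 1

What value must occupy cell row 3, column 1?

Cell row 3, column 1 itself could take any of {1, 3} by direct elimination.
Consider where 3 can go in column 1.
row 1, column 1 is out (row 1 already has a 3).
row 4, column 1 is out (row 4 already has a 3).
row 6, column 1 is out (box 4 already has a 3).
row 7, column 1 is out (row 7 already has a 3).
row 8, column 1 is out (box 7 already has a 3).
So the only cell in column 1 that can hold 3 is row 3, column 1.
Therefore row 3, column 1 = 3.

3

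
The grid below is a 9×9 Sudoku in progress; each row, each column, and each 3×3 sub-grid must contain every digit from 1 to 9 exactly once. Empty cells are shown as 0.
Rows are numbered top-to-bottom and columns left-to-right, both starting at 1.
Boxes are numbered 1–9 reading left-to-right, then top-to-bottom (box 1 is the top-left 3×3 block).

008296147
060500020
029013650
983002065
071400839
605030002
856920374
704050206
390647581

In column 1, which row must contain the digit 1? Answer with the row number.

2

Consider where 1 can go in column 1.
r1c1 is out (row 1 already has a 1).
r3c1 is out (row 3 already has a 1).
r5c1 is out (row 5 already has a 1).
So the only cell in column 1 that can hold 1 is r2c1.
That is row 2.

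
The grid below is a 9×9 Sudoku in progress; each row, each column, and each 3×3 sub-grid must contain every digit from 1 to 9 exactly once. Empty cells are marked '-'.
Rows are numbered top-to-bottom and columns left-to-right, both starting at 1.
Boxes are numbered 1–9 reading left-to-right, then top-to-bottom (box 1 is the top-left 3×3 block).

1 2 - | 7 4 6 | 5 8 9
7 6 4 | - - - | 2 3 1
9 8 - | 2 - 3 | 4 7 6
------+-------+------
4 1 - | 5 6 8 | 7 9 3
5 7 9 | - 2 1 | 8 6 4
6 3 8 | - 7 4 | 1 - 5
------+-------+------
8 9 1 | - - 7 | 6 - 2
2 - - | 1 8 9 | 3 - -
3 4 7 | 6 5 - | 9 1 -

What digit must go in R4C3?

2

Row 4 already contains {1, 3, 4, 5, 6, 7, 8, 9}.
Column 3 already contains {1, 4, 7, 8, 9}.
Its 3×3 block (box 4) already contains {1, 3, 4, 5, 6, 7, 8, 9}.
The only value from 1–9 not eliminated is 2, so R4C3 = 2.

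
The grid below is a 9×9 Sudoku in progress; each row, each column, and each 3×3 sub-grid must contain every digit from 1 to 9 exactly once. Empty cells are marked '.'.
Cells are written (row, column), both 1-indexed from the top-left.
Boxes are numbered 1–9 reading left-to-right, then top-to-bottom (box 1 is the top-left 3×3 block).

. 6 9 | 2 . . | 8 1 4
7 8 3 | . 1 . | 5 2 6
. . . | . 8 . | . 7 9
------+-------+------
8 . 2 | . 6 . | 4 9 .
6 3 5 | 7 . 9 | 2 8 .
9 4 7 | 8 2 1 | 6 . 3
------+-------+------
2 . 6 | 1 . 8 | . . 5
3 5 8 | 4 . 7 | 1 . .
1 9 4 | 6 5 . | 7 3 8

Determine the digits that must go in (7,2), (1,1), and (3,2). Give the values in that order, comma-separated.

For (7,2):
  Row 7 already contains {1, 2, 5, 6, 8}.
  Column 2 already contains {3, 4, 5, 6, 8, 9}.
  Its 3×3 block (box 7) already contains {1, 2, 3, 4, 5, 6, 8, 9}.
  The only value from 1–9 not eliminated is 7, so (7,2) = 7.
For (1,1):
  Row 1 already contains {1, 2, 4, 6, 8, 9}.
  Column 1 already contains {1, 2, 3, 6, 7, 8, 9}.
  Its 3×3 block (box 1) already contains {3, 6, 7, 8, 9}.
  The only value from 1–9 not eliminated is 5, so (1,1) = 5.
For (3,2):
  Consider where 2 can go in row 3.
  (3,1) is out (column 1 already has a 2).
  (3,3) is out (column 3 already has a 2).
  (3,4) is out (column 4 already has a 2).
  (3,6) is out (box 2 already has a 2).
  (3,7) is out (column 7 already has a 2).
  So the only cell in row 3 that can hold 2 is (3,2).
  So (3,2) = 2.

7,5,2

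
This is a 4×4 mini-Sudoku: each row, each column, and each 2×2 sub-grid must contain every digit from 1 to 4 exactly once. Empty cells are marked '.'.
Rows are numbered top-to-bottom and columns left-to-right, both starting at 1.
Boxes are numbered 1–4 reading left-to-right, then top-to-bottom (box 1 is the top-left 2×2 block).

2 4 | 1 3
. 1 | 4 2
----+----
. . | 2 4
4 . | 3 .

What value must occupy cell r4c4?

1

Row 4 already contains {3, 4}.
Column 4 already contains {2, 3, 4}.
Its 2×2 block (box 4) already contains {2, 3, 4}.
The only value from 1–4 not eliminated is 1, so r4c4 = 1.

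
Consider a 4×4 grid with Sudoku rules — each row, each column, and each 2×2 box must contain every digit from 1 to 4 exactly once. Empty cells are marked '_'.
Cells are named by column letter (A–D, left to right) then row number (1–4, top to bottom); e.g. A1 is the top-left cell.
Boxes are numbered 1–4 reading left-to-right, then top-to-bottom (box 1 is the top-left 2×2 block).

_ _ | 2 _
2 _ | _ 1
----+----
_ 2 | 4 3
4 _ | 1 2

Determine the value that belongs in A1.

Cell A1 itself could take any of {1, 3} by direct elimination.
Consider where 3 can go in column A.
A3 is out (row 3 already has a 3).
So the only cell in column A that can hold 3 is A1.
Therefore A1 = 3.

3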